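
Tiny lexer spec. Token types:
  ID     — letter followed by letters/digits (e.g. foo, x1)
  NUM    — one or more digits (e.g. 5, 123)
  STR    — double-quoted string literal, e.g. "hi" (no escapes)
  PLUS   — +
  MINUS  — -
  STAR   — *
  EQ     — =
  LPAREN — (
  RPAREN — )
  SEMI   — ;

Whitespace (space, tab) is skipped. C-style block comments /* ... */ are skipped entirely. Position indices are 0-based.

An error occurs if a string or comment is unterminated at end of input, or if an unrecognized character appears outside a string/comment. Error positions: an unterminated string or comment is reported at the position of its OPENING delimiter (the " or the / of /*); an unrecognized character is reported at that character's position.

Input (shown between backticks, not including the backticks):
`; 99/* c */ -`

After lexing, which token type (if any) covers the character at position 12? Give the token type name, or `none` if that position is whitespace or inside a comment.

pos=0: emit SEMI ';'
pos=2: emit NUM '99' (now at pos=4)
pos=4: enter COMMENT mode (saw '/*')
exit COMMENT mode (now at pos=11)
pos=12: emit MINUS '-'
DONE. 3 tokens: [SEMI, NUM, MINUS]
Position 12: char is '-' -> MINUS

Answer: MINUS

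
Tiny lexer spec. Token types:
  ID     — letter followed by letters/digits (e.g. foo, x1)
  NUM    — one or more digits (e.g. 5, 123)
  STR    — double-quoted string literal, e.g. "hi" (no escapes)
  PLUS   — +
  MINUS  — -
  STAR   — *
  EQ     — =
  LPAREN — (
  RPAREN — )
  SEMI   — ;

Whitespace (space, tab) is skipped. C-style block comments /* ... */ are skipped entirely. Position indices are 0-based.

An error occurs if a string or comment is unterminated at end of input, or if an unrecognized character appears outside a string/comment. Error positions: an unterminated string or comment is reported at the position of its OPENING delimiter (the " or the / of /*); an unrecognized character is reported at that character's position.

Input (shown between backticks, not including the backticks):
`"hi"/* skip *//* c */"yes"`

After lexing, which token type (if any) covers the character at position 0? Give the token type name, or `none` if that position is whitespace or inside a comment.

pos=0: enter STRING mode
pos=0: emit STR "hi" (now at pos=4)
pos=4: enter COMMENT mode (saw '/*')
exit COMMENT mode (now at pos=14)
pos=14: enter COMMENT mode (saw '/*')
exit COMMENT mode (now at pos=21)
pos=21: enter STRING mode
pos=21: emit STR "yes" (now at pos=26)
DONE. 2 tokens: [STR, STR]
Position 0: char is '"' -> STR

Answer: STR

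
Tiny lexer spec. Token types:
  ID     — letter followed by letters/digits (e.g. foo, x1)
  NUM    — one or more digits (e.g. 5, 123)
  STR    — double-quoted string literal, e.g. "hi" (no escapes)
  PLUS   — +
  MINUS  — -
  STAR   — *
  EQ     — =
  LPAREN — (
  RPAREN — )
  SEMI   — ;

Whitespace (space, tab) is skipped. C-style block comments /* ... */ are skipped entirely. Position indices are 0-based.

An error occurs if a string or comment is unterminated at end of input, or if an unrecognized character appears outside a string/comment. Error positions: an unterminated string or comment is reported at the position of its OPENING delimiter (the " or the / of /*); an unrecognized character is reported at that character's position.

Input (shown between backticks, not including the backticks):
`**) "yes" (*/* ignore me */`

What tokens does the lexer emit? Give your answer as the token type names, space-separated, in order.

pos=0: emit STAR '*'
pos=1: emit STAR '*'
pos=2: emit RPAREN ')'
pos=4: enter STRING mode
pos=4: emit STR "yes" (now at pos=9)
pos=10: emit LPAREN '('
pos=11: emit STAR '*'
pos=12: enter COMMENT mode (saw '/*')
exit COMMENT mode (now at pos=27)
DONE. 6 tokens: [STAR, STAR, RPAREN, STR, LPAREN, STAR]

Answer: STAR STAR RPAREN STR LPAREN STAR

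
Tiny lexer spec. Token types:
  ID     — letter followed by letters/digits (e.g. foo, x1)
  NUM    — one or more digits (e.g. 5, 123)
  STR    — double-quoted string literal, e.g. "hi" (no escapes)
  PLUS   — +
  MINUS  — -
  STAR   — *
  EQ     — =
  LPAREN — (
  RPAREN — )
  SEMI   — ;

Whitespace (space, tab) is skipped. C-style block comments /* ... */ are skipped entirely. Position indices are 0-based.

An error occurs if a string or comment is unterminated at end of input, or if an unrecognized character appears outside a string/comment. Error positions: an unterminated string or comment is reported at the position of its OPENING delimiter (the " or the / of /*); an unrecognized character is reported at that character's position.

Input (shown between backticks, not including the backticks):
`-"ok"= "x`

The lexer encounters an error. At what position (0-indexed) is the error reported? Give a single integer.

pos=0: emit MINUS '-'
pos=1: enter STRING mode
pos=1: emit STR "ok" (now at pos=5)
pos=5: emit EQ '='
pos=7: enter STRING mode
pos=7: ERROR — unterminated string

Answer: 7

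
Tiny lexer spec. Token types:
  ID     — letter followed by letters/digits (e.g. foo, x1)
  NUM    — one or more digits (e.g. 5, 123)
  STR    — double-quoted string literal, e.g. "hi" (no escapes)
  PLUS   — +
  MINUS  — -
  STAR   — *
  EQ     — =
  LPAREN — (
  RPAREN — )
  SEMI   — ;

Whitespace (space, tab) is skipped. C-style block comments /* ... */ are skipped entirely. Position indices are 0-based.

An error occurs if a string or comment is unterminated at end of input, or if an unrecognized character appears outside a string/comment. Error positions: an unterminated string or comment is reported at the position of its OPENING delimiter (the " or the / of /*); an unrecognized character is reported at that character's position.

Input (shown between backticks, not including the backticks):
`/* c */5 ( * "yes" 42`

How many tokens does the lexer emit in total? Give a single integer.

Answer: 5

Derivation:
pos=0: enter COMMENT mode (saw '/*')
exit COMMENT mode (now at pos=7)
pos=7: emit NUM '5' (now at pos=8)
pos=9: emit LPAREN '('
pos=11: emit STAR '*'
pos=13: enter STRING mode
pos=13: emit STR "yes" (now at pos=18)
pos=19: emit NUM '42' (now at pos=21)
DONE. 5 tokens: [NUM, LPAREN, STAR, STR, NUM]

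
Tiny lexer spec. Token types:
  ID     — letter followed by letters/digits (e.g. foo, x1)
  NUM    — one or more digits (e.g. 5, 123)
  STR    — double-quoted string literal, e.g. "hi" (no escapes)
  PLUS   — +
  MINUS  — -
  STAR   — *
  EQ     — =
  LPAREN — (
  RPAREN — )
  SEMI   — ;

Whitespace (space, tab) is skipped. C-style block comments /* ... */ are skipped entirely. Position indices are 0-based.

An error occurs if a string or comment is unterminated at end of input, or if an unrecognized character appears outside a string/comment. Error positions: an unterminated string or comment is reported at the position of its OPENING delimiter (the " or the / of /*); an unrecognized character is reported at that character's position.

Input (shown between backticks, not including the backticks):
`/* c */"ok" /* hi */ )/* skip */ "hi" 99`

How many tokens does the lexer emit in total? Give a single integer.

pos=0: enter COMMENT mode (saw '/*')
exit COMMENT mode (now at pos=7)
pos=7: enter STRING mode
pos=7: emit STR "ok" (now at pos=11)
pos=12: enter COMMENT mode (saw '/*')
exit COMMENT mode (now at pos=20)
pos=21: emit RPAREN ')'
pos=22: enter COMMENT mode (saw '/*')
exit COMMENT mode (now at pos=32)
pos=33: enter STRING mode
pos=33: emit STR "hi" (now at pos=37)
pos=38: emit NUM '99' (now at pos=40)
DONE. 4 tokens: [STR, RPAREN, STR, NUM]

Answer: 4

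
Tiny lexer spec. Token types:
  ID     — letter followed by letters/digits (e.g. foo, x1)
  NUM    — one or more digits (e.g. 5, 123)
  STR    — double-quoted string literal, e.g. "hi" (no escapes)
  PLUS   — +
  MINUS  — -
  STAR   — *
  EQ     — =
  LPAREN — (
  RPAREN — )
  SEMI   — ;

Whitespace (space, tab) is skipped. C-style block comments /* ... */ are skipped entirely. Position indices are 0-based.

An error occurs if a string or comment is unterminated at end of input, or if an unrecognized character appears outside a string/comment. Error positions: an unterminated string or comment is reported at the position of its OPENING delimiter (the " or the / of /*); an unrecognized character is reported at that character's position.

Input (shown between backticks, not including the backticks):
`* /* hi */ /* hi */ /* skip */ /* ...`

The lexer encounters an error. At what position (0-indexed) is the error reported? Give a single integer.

pos=0: emit STAR '*'
pos=2: enter COMMENT mode (saw '/*')
exit COMMENT mode (now at pos=10)
pos=11: enter COMMENT mode (saw '/*')
exit COMMENT mode (now at pos=19)
pos=20: enter COMMENT mode (saw '/*')
exit COMMENT mode (now at pos=30)
pos=31: enter COMMENT mode (saw '/*')
pos=31: ERROR — unterminated comment (reached EOF)

Answer: 31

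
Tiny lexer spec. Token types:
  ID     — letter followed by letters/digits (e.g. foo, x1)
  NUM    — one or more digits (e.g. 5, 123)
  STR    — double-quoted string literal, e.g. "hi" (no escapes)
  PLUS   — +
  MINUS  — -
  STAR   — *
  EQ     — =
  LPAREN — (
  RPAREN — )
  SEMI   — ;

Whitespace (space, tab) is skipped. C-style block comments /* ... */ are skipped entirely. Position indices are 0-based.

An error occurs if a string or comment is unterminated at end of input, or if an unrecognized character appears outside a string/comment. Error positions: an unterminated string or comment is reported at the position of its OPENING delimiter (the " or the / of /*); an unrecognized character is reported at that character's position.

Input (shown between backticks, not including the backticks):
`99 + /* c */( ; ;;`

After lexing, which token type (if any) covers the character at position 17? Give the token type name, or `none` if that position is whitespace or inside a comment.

pos=0: emit NUM '99' (now at pos=2)
pos=3: emit PLUS '+'
pos=5: enter COMMENT mode (saw '/*')
exit COMMENT mode (now at pos=12)
pos=12: emit LPAREN '('
pos=14: emit SEMI ';'
pos=16: emit SEMI ';'
pos=17: emit SEMI ';'
DONE. 6 tokens: [NUM, PLUS, LPAREN, SEMI, SEMI, SEMI]
Position 17: char is ';' -> SEMI

Answer: SEMI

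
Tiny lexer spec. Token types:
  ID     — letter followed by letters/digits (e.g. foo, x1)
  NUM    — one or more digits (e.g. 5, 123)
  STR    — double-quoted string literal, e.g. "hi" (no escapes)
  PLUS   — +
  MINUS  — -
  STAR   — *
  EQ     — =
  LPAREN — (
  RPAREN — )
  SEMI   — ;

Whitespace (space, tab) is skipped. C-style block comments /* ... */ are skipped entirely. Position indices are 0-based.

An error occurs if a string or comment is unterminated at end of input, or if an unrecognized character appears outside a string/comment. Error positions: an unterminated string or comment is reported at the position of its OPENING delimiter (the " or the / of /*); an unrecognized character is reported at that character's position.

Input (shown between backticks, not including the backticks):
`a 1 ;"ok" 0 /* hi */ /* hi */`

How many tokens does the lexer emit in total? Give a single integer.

Answer: 5

Derivation:
pos=0: emit ID 'a' (now at pos=1)
pos=2: emit NUM '1' (now at pos=3)
pos=4: emit SEMI ';'
pos=5: enter STRING mode
pos=5: emit STR "ok" (now at pos=9)
pos=10: emit NUM '0' (now at pos=11)
pos=12: enter COMMENT mode (saw '/*')
exit COMMENT mode (now at pos=20)
pos=21: enter COMMENT mode (saw '/*')
exit COMMENT mode (now at pos=29)
DONE. 5 tokens: [ID, NUM, SEMI, STR, NUM]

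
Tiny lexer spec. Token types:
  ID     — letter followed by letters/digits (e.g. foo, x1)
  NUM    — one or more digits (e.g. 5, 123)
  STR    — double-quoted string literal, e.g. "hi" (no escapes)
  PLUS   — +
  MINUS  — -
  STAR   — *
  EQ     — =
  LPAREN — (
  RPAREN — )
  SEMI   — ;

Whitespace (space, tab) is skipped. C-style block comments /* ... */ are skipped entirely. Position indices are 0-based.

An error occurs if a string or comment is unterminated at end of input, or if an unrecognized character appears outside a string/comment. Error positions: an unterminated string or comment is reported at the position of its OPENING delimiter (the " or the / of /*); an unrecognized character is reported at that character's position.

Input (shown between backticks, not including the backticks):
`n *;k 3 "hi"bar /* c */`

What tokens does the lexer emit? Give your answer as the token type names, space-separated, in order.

Answer: ID STAR SEMI ID NUM STR ID

Derivation:
pos=0: emit ID 'n' (now at pos=1)
pos=2: emit STAR '*'
pos=3: emit SEMI ';'
pos=4: emit ID 'k' (now at pos=5)
pos=6: emit NUM '3' (now at pos=7)
pos=8: enter STRING mode
pos=8: emit STR "hi" (now at pos=12)
pos=12: emit ID 'bar' (now at pos=15)
pos=16: enter COMMENT mode (saw '/*')
exit COMMENT mode (now at pos=23)
DONE. 7 tokens: [ID, STAR, SEMI, ID, NUM, STR, ID]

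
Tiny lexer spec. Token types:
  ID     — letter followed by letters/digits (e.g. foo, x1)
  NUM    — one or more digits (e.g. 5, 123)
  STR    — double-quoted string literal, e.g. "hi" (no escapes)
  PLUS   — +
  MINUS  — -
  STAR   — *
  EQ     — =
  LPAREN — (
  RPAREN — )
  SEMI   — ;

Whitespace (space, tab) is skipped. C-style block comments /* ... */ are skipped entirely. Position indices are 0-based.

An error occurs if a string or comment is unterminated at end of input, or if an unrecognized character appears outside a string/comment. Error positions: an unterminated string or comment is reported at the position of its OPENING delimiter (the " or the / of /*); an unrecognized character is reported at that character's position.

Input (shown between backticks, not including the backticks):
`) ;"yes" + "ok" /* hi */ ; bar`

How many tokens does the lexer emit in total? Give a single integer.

Answer: 7

Derivation:
pos=0: emit RPAREN ')'
pos=2: emit SEMI ';'
pos=3: enter STRING mode
pos=3: emit STR "yes" (now at pos=8)
pos=9: emit PLUS '+'
pos=11: enter STRING mode
pos=11: emit STR "ok" (now at pos=15)
pos=16: enter COMMENT mode (saw '/*')
exit COMMENT mode (now at pos=24)
pos=25: emit SEMI ';'
pos=27: emit ID 'bar' (now at pos=30)
DONE. 7 tokens: [RPAREN, SEMI, STR, PLUS, STR, SEMI, ID]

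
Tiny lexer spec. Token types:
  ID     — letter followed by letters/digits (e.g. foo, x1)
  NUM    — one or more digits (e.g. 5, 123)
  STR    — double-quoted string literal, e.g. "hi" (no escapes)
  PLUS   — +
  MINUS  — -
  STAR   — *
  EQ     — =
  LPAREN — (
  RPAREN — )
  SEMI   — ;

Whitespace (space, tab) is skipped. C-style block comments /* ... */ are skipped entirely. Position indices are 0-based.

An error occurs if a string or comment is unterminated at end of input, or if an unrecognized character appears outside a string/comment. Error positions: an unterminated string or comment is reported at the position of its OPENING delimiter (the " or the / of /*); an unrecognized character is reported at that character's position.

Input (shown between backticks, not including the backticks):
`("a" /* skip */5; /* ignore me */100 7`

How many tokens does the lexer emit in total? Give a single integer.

pos=0: emit LPAREN '('
pos=1: enter STRING mode
pos=1: emit STR "a" (now at pos=4)
pos=5: enter COMMENT mode (saw '/*')
exit COMMENT mode (now at pos=15)
pos=15: emit NUM '5' (now at pos=16)
pos=16: emit SEMI ';'
pos=18: enter COMMENT mode (saw '/*')
exit COMMENT mode (now at pos=33)
pos=33: emit NUM '100' (now at pos=36)
pos=37: emit NUM '7' (now at pos=38)
DONE. 6 tokens: [LPAREN, STR, NUM, SEMI, NUM, NUM]

Answer: 6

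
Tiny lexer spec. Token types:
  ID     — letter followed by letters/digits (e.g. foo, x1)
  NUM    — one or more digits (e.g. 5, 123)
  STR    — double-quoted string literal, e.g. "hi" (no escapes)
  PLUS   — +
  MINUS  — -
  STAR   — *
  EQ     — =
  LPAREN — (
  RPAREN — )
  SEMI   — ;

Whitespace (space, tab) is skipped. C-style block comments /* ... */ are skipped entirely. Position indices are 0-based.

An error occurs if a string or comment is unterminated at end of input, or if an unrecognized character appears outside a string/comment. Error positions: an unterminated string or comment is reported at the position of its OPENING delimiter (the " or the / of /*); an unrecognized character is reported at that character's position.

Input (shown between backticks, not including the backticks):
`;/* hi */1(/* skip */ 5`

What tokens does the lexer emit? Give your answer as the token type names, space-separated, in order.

Answer: SEMI NUM LPAREN NUM

Derivation:
pos=0: emit SEMI ';'
pos=1: enter COMMENT mode (saw '/*')
exit COMMENT mode (now at pos=9)
pos=9: emit NUM '1' (now at pos=10)
pos=10: emit LPAREN '('
pos=11: enter COMMENT mode (saw '/*')
exit COMMENT mode (now at pos=21)
pos=22: emit NUM '5' (now at pos=23)
DONE. 4 tokens: [SEMI, NUM, LPAREN, NUM]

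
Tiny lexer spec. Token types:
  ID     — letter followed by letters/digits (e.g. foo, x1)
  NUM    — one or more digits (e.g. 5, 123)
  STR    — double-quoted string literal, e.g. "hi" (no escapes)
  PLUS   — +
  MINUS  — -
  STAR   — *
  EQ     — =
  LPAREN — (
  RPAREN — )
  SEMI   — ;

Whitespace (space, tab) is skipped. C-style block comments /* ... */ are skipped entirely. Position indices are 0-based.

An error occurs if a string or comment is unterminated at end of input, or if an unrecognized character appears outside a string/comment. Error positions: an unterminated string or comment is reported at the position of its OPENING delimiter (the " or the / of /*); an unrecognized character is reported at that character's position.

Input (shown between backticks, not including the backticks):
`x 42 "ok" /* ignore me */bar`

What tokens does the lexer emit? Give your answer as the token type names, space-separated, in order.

Answer: ID NUM STR ID

Derivation:
pos=0: emit ID 'x' (now at pos=1)
pos=2: emit NUM '42' (now at pos=4)
pos=5: enter STRING mode
pos=5: emit STR "ok" (now at pos=9)
pos=10: enter COMMENT mode (saw '/*')
exit COMMENT mode (now at pos=25)
pos=25: emit ID 'bar' (now at pos=28)
DONE. 4 tokens: [ID, NUM, STR, ID]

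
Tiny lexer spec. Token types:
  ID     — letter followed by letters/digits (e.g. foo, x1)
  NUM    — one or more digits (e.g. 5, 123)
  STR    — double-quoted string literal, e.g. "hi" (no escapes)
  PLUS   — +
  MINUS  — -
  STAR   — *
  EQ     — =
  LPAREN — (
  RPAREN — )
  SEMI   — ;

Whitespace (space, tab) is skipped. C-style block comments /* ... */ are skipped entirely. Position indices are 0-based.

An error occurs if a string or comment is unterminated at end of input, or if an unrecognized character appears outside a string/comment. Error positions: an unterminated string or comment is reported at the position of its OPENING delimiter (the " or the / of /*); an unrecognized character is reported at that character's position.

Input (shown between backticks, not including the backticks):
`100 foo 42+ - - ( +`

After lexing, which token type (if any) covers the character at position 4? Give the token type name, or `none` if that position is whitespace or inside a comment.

Answer: ID

Derivation:
pos=0: emit NUM '100' (now at pos=3)
pos=4: emit ID 'foo' (now at pos=7)
pos=8: emit NUM '42' (now at pos=10)
pos=10: emit PLUS '+'
pos=12: emit MINUS '-'
pos=14: emit MINUS '-'
pos=16: emit LPAREN '('
pos=18: emit PLUS '+'
DONE. 8 tokens: [NUM, ID, NUM, PLUS, MINUS, MINUS, LPAREN, PLUS]
Position 4: char is 'f' -> ID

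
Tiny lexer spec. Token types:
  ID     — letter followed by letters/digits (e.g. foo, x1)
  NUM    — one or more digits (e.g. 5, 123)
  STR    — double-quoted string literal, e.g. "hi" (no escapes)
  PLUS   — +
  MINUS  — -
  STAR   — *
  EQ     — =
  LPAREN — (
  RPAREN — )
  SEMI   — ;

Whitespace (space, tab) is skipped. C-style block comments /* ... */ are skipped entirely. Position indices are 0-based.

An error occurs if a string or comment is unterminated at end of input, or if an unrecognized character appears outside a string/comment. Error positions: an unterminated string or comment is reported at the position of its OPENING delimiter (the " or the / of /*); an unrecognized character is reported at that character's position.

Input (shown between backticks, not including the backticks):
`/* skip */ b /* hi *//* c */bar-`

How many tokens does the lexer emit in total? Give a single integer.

Answer: 3

Derivation:
pos=0: enter COMMENT mode (saw '/*')
exit COMMENT mode (now at pos=10)
pos=11: emit ID 'b' (now at pos=12)
pos=13: enter COMMENT mode (saw '/*')
exit COMMENT mode (now at pos=21)
pos=21: enter COMMENT mode (saw '/*')
exit COMMENT mode (now at pos=28)
pos=28: emit ID 'bar' (now at pos=31)
pos=31: emit MINUS '-'
DONE. 3 tokens: [ID, ID, MINUS]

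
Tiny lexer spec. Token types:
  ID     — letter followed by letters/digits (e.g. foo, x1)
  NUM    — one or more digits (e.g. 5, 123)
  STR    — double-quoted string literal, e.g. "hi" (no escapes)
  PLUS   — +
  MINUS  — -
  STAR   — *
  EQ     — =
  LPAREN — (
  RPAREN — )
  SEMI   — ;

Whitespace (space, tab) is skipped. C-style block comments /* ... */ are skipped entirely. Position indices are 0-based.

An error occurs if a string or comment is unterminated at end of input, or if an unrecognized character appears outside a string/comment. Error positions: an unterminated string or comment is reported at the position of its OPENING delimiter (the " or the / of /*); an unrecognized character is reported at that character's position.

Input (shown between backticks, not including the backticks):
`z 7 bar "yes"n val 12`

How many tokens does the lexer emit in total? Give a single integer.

pos=0: emit ID 'z' (now at pos=1)
pos=2: emit NUM '7' (now at pos=3)
pos=4: emit ID 'bar' (now at pos=7)
pos=8: enter STRING mode
pos=8: emit STR "yes" (now at pos=13)
pos=13: emit ID 'n' (now at pos=14)
pos=15: emit ID 'val' (now at pos=18)
pos=19: emit NUM '12' (now at pos=21)
DONE. 7 tokens: [ID, NUM, ID, STR, ID, ID, NUM]

Answer: 7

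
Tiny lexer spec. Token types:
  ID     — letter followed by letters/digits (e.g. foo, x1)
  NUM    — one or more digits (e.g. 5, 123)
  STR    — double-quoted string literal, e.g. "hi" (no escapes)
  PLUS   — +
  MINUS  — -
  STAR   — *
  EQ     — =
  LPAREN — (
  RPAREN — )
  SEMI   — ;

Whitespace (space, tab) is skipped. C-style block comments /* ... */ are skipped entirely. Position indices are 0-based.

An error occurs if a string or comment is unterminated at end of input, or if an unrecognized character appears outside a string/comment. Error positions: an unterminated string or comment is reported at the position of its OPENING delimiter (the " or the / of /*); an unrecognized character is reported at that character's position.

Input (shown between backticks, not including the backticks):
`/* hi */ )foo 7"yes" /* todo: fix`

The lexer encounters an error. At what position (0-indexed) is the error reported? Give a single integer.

Answer: 21

Derivation:
pos=0: enter COMMENT mode (saw '/*')
exit COMMENT mode (now at pos=8)
pos=9: emit RPAREN ')'
pos=10: emit ID 'foo' (now at pos=13)
pos=14: emit NUM '7' (now at pos=15)
pos=15: enter STRING mode
pos=15: emit STR "yes" (now at pos=20)
pos=21: enter COMMENT mode (saw '/*')
pos=21: ERROR — unterminated comment (reached EOF)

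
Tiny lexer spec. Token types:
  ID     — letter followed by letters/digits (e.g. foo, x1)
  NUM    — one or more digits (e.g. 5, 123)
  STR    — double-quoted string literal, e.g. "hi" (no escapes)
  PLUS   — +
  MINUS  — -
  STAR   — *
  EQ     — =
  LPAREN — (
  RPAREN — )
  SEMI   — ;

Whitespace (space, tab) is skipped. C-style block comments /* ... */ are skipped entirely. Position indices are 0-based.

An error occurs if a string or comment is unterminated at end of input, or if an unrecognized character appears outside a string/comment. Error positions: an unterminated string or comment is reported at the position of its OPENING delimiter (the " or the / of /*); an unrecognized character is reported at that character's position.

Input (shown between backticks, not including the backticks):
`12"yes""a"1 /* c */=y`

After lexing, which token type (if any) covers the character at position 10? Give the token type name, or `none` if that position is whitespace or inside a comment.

Answer: NUM

Derivation:
pos=0: emit NUM '12' (now at pos=2)
pos=2: enter STRING mode
pos=2: emit STR "yes" (now at pos=7)
pos=7: enter STRING mode
pos=7: emit STR "a" (now at pos=10)
pos=10: emit NUM '1' (now at pos=11)
pos=12: enter COMMENT mode (saw '/*')
exit COMMENT mode (now at pos=19)
pos=19: emit EQ '='
pos=20: emit ID 'y' (now at pos=21)
DONE. 6 tokens: [NUM, STR, STR, NUM, EQ, ID]
Position 10: char is '1' -> NUM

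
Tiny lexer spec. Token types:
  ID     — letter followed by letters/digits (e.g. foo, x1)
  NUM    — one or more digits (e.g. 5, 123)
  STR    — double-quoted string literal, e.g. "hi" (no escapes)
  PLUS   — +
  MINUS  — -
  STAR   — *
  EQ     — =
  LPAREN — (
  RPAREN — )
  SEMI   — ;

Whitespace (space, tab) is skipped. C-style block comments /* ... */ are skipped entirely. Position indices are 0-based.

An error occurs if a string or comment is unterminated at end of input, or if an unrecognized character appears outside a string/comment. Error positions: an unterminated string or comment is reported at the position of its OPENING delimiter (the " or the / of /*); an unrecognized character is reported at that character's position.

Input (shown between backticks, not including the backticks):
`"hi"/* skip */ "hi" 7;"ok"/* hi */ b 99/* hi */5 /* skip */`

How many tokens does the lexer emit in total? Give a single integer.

Answer: 8

Derivation:
pos=0: enter STRING mode
pos=0: emit STR "hi" (now at pos=4)
pos=4: enter COMMENT mode (saw '/*')
exit COMMENT mode (now at pos=14)
pos=15: enter STRING mode
pos=15: emit STR "hi" (now at pos=19)
pos=20: emit NUM '7' (now at pos=21)
pos=21: emit SEMI ';'
pos=22: enter STRING mode
pos=22: emit STR "ok" (now at pos=26)
pos=26: enter COMMENT mode (saw '/*')
exit COMMENT mode (now at pos=34)
pos=35: emit ID 'b' (now at pos=36)
pos=37: emit NUM '99' (now at pos=39)
pos=39: enter COMMENT mode (saw '/*')
exit COMMENT mode (now at pos=47)
pos=47: emit NUM '5' (now at pos=48)
pos=49: enter COMMENT mode (saw '/*')
exit COMMENT mode (now at pos=59)
DONE. 8 tokens: [STR, STR, NUM, SEMI, STR, ID, NUM, NUM]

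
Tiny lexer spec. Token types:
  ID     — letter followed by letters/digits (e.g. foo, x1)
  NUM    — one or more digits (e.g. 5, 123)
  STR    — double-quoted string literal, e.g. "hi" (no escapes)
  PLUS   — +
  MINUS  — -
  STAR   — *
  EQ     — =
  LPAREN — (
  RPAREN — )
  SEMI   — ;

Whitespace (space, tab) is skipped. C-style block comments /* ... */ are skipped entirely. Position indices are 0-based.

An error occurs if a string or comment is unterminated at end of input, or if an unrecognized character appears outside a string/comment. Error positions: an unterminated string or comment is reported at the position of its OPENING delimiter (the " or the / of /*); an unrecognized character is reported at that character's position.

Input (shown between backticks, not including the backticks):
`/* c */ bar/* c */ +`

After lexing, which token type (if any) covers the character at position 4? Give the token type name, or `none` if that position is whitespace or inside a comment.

pos=0: enter COMMENT mode (saw '/*')
exit COMMENT mode (now at pos=7)
pos=8: emit ID 'bar' (now at pos=11)
pos=11: enter COMMENT mode (saw '/*')
exit COMMENT mode (now at pos=18)
pos=19: emit PLUS '+'
DONE. 2 tokens: [ID, PLUS]
Position 4: char is ' ' -> none

Answer: none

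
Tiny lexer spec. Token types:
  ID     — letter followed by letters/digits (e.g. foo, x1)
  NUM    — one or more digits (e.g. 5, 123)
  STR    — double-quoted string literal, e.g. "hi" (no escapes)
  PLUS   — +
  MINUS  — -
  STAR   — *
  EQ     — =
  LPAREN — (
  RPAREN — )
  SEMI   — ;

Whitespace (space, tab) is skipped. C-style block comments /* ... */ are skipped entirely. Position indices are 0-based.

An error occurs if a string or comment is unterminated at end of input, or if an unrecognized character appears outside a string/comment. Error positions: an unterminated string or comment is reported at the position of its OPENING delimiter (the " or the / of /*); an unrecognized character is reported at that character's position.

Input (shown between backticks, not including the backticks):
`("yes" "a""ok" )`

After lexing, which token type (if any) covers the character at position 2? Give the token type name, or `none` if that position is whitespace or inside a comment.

pos=0: emit LPAREN '('
pos=1: enter STRING mode
pos=1: emit STR "yes" (now at pos=6)
pos=7: enter STRING mode
pos=7: emit STR "a" (now at pos=10)
pos=10: enter STRING mode
pos=10: emit STR "ok" (now at pos=14)
pos=15: emit RPAREN ')'
DONE. 5 tokens: [LPAREN, STR, STR, STR, RPAREN]
Position 2: char is 'y' -> STR

Answer: STR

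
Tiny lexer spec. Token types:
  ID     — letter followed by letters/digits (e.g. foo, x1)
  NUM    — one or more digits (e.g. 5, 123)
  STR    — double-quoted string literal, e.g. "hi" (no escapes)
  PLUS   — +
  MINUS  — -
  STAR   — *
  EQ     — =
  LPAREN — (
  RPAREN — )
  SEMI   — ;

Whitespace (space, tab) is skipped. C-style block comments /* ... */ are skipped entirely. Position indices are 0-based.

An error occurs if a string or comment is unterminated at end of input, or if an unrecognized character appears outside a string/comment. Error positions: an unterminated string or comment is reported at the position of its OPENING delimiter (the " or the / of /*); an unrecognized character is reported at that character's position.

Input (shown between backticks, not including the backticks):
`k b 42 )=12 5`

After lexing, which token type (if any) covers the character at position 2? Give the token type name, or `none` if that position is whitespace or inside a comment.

pos=0: emit ID 'k' (now at pos=1)
pos=2: emit ID 'b' (now at pos=3)
pos=4: emit NUM '42' (now at pos=6)
pos=7: emit RPAREN ')'
pos=8: emit EQ '='
pos=9: emit NUM '12' (now at pos=11)
pos=12: emit NUM '5' (now at pos=13)
DONE. 7 tokens: [ID, ID, NUM, RPAREN, EQ, NUM, NUM]
Position 2: char is 'b' -> ID

Answer: ID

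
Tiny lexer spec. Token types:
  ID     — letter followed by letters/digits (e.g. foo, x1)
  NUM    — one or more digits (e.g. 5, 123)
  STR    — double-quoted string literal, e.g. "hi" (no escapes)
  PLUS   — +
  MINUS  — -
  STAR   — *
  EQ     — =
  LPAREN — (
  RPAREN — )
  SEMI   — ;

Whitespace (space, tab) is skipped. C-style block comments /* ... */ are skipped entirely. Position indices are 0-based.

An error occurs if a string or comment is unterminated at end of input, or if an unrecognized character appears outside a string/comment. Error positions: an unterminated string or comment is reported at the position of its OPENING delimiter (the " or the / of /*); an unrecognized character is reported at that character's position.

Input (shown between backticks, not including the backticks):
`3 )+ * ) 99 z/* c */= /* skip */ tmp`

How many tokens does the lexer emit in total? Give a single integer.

pos=0: emit NUM '3' (now at pos=1)
pos=2: emit RPAREN ')'
pos=3: emit PLUS '+'
pos=5: emit STAR '*'
pos=7: emit RPAREN ')'
pos=9: emit NUM '99' (now at pos=11)
pos=12: emit ID 'z' (now at pos=13)
pos=13: enter COMMENT mode (saw '/*')
exit COMMENT mode (now at pos=20)
pos=20: emit EQ '='
pos=22: enter COMMENT mode (saw '/*')
exit COMMENT mode (now at pos=32)
pos=33: emit ID 'tmp' (now at pos=36)
DONE. 9 tokens: [NUM, RPAREN, PLUS, STAR, RPAREN, NUM, ID, EQ, ID]

Answer: 9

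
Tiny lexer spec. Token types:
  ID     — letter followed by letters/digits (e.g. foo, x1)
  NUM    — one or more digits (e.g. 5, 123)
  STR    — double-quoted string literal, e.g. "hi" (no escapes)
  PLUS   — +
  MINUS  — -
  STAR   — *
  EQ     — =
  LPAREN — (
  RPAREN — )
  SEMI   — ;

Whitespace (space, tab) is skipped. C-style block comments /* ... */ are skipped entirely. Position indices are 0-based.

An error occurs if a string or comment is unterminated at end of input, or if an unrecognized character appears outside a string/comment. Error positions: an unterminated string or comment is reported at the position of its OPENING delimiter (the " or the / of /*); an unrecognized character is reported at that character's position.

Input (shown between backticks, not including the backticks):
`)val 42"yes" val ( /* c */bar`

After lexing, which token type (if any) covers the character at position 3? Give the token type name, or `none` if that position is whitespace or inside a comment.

pos=0: emit RPAREN ')'
pos=1: emit ID 'val' (now at pos=4)
pos=5: emit NUM '42' (now at pos=7)
pos=7: enter STRING mode
pos=7: emit STR "yes" (now at pos=12)
pos=13: emit ID 'val' (now at pos=16)
pos=17: emit LPAREN '('
pos=19: enter COMMENT mode (saw '/*')
exit COMMENT mode (now at pos=26)
pos=26: emit ID 'bar' (now at pos=29)
DONE. 7 tokens: [RPAREN, ID, NUM, STR, ID, LPAREN, ID]
Position 3: char is 'l' -> ID

Answer: ID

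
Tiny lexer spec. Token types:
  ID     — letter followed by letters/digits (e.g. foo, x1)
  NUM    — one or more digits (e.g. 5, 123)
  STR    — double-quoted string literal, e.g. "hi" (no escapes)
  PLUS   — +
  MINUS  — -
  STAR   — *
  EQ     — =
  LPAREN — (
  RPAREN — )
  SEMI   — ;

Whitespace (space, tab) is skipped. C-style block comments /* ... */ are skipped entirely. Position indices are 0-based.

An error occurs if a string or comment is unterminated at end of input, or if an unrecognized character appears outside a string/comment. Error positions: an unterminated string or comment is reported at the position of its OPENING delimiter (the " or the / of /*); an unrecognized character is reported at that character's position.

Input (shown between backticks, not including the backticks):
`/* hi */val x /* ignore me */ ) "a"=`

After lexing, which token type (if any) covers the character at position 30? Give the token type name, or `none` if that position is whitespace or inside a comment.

pos=0: enter COMMENT mode (saw '/*')
exit COMMENT mode (now at pos=8)
pos=8: emit ID 'val' (now at pos=11)
pos=12: emit ID 'x' (now at pos=13)
pos=14: enter COMMENT mode (saw '/*')
exit COMMENT mode (now at pos=29)
pos=30: emit RPAREN ')'
pos=32: enter STRING mode
pos=32: emit STR "a" (now at pos=35)
pos=35: emit EQ '='
DONE. 5 tokens: [ID, ID, RPAREN, STR, EQ]
Position 30: char is ')' -> RPAREN

Answer: RPAREN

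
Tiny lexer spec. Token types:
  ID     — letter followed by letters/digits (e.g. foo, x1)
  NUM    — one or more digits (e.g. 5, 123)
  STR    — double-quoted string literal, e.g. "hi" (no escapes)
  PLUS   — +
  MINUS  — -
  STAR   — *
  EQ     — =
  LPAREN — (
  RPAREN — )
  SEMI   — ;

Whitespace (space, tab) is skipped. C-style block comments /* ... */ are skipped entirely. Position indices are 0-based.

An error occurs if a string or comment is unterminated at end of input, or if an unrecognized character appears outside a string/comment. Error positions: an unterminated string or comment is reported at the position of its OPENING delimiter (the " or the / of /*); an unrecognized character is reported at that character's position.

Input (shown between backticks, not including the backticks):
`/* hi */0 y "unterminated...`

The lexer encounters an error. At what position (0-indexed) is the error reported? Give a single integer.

pos=0: enter COMMENT mode (saw '/*')
exit COMMENT mode (now at pos=8)
pos=8: emit NUM '0' (now at pos=9)
pos=10: emit ID 'y' (now at pos=11)
pos=12: enter STRING mode
pos=12: ERROR — unterminated string

Answer: 12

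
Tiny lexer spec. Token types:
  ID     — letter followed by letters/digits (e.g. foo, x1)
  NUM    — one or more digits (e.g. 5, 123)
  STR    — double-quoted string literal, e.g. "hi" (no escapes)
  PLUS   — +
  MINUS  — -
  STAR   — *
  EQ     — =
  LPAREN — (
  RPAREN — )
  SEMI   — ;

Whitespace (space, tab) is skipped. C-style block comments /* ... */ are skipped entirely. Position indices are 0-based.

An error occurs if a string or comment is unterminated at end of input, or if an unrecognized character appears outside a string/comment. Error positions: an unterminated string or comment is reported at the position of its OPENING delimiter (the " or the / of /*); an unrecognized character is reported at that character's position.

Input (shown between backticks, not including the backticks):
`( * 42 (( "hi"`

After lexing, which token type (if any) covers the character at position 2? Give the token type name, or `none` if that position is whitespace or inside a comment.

pos=0: emit LPAREN '('
pos=2: emit STAR '*'
pos=4: emit NUM '42' (now at pos=6)
pos=7: emit LPAREN '('
pos=8: emit LPAREN '('
pos=10: enter STRING mode
pos=10: emit STR "hi" (now at pos=14)
DONE. 6 tokens: [LPAREN, STAR, NUM, LPAREN, LPAREN, STR]
Position 2: char is '*' -> STAR

Answer: STAR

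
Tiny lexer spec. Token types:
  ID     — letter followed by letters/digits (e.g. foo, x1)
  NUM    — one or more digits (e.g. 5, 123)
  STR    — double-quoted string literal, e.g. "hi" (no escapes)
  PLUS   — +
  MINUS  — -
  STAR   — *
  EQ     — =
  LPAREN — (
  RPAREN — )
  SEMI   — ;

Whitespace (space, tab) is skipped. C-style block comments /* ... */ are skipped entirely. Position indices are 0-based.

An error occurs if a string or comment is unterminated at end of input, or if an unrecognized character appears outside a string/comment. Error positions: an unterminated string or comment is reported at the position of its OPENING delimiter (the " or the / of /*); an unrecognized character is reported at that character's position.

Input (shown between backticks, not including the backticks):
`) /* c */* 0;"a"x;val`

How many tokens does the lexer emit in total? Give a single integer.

Answer: 8

Derivation:
pos=0: emit RPAREN ')'
pos=2: enter COMMENT mode (saw '/*')
exit COMMENT mode (now at pos=9)
pos=9: emit STAR '*'
pos=11: emit NUM '0' (now at pos=12)
pos=12: emit SEMI ';'
pos=13: enter STRING mode
pos=13: emit STR "a" (now at pos=16)
pos=16: emit ID 'x' (now at pos=17)
pos=17: emit SEMI ';'
pos=18: emit ID 'val' (now at pos=21)
DONE. 8 tokens: [RPAREN, STAR, NUM, SEMI, STR, ID, SEMI, ID]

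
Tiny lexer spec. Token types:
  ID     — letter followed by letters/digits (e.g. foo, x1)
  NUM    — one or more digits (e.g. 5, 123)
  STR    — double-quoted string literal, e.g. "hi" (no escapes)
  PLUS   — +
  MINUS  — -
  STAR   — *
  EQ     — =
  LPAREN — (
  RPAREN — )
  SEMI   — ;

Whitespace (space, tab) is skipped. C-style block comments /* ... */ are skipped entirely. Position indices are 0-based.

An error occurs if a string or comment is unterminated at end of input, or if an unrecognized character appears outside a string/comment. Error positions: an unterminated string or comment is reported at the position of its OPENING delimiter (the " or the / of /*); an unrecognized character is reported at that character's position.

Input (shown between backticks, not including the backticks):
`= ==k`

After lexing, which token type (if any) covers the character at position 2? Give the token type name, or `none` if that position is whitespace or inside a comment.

Answer: EQ

Derivation:
pos=0: emit EQ '='
pos=2: emit EQ '='
pos=3: emit EQ '='
pos=4: emit ID 'k' (now at pos=5)
DONE. 4 tokens: [EQ, EQ, EQ, ID]
Position 2: char is '=' -> EQ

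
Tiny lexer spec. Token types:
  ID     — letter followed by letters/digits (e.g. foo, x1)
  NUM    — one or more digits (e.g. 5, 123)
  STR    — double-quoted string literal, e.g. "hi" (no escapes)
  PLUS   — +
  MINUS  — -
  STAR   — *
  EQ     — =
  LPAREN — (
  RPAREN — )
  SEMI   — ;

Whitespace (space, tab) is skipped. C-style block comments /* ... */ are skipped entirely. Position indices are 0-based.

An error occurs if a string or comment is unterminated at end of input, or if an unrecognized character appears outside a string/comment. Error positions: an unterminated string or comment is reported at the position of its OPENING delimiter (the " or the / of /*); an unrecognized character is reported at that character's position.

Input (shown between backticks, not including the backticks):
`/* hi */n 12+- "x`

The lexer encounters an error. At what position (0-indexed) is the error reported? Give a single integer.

pos=0: enter COMMENT mode (saw '/*')
exit COMMENT mode (now at pos=8)
pos=8: emit ID 'n' (now at pos=9)
pos=10: emit NUM '12' (now at pos=12)
pos=12: emit PLUS '+'
pos=13: emit MINUS '-'
pos=15: enter STRING mode
pos=15: ERROR — unterminated string

Answer: 15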